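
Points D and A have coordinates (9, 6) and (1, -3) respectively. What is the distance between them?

The horizontal distance is |1 - 9| = 8 and the vertical distance is |-3 - 6| = 9.
By the Pythagorean theorem, d = sqrt(8^2 + 9^2) = sqrt(145).

sqrt(145)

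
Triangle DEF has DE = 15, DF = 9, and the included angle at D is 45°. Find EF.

By the law of cosines: EF^2 = DE^2 + DF^2 - 2*DE*DF*cos(D)
EF^2 = 15^2 + 9^2 - 2*15*9*cos(45°)
EF^2 = 225 + 81 - 270*(sqrt(2)/2)
EF^2 = 306 - 135*sqrt(2)
EF = 3*sqrt(34 - 15*sqrt(2))

3*sqrt(34 - 15*sqrt(2))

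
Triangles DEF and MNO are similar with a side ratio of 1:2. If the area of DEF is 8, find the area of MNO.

For similar figures, the area ratio equals the square of the side ratio.
Side ratio (DEF to MNO) = 1:2, so area ratio = 1^2:2^2 = 1:4.
If the area of DEF is 8, then the area of MNO = 8 * (4/1) = 32.

32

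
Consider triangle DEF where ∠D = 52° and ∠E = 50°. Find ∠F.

The interior angles sum to 180°: angle F = 180 - 52 - 50 = 78°.
The triangle is acute (angles 52°, 50°, 78°).

78 degrees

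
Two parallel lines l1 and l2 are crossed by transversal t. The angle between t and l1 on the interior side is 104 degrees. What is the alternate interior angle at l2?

Alternate interior angles lie on opposite sides of the transversal, between the parallel lines.
By the alternate interior angle theorem, they are equal: 104 degrees.

104 degrees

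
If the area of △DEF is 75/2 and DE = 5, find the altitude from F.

Area = (1/2) * base * height
height = 2 * Area / base
height = 2 * 75/2 / 5
height = 75 / 5
height = 15

15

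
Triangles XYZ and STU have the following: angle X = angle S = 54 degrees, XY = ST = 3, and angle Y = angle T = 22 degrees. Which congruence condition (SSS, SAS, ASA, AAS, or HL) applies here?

Consider the given information: angle X = angle S = 54 degrees, XY = ST = 3, and angle Y = angle T = 22 degrees
This is not AAS or HL: AAS requires two angles and a non-included side. HL only applies to right triangles with matching hypotenuse and leg.
The correct criterion is ASA. Two pairs of corresponding angles and the included side are equal (Angle-Side-Angle).

ASA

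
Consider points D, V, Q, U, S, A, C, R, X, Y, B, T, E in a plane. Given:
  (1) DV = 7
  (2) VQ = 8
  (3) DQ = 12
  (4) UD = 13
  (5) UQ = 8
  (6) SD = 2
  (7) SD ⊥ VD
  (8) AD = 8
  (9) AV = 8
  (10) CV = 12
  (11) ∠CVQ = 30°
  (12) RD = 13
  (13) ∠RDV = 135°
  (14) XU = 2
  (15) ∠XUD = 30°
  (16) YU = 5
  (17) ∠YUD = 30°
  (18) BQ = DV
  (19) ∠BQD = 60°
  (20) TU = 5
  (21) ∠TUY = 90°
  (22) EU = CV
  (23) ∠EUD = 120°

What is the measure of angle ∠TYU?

Step 1: By the law of cosines on triangle YUT: YT² = 5² + 5² − 2·5·5·cos(90°) = 50, so YT = 5·√2.
Step 2: By the inverse law of cosines on triangle TYU: cos(∠TYU) = ((5·√2)² + 5² − 5²) / (2·5·√2·5) = 50/70.71 = 0.7071, so ∠TYU = 45°.

Therefore, the measure of angle ∠TYU = 45°.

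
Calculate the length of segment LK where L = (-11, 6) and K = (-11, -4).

d = sqrt((-11 - -11)^2 + (-4 - 6)^2)
d = sqrt(0^2 + -10^2)
d = sqrt(0 + 100)
d = sqrt(100) = 10

10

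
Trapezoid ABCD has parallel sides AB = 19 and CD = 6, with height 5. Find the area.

Area of a trapezoid = (base1 + base2) * height / 2
Area = (19 + 6) * 5 / 2
Area = 25 * 5 / 2
Area = 125 / 2
Area = 125/2

125/2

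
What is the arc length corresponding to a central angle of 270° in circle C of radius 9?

Arc length = 2πr × θ/360
= 2π × 9 × 3/4
= 27*pi/2

27*pi/2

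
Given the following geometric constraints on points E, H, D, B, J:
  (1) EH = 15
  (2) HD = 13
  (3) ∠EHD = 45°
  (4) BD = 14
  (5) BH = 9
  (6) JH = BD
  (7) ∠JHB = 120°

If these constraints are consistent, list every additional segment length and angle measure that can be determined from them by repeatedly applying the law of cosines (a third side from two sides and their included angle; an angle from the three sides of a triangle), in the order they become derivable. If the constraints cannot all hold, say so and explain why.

The constraints are consistent. Derivable facts, in order:
After 1 step:
- BJ ≈ 20.07
- ED ≈ 10.87
- ∠BDH = 38.72°
- ∠BHD = 76.66°
- ∠DBH = 64.62°
After 2 steps:
- ∠BJH = 22.85°
- ∠DEH = 57.72°
- ∠EDH = 77.28°
- ∠HBJ = 37.15°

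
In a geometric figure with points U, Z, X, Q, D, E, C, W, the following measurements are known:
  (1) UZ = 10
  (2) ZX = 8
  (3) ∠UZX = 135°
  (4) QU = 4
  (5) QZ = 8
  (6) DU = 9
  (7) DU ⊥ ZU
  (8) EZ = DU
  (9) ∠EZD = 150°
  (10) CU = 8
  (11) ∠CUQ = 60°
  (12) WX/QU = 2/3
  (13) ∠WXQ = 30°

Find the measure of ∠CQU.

Step 1: By the law of cosines on triangle QUC: QC² = 4² + 8² − 2·4·8·cos(60°) = 48, so QC = 4·√3.
Step 2: By the inverse law of cosines on triangle CQU: cos(∠CQU) = ((4·√3)² + 4² − 8²) / (2·4·√3·4) = 0/55.43 = 0, so ∠CQU = 90°.

Therefore, the measure of angle ∠CQU = 90°.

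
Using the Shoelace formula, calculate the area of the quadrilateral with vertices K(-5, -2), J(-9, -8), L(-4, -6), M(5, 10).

Using the Shoelace formula for a quadrilateral (vertices in order):
Area = (1/2)|sum of (x_i * y_(i+1) - x_(i+1) * y_i)|
Terms: (-5*-8 - -9*-2) = 22, (-9*-6 - -4*-8) = 22, (-4*10 - 5*-6) = -10, (5*-2 - -5*10) = 40
Sum = 74
Area = (1/2)(74) = 37

37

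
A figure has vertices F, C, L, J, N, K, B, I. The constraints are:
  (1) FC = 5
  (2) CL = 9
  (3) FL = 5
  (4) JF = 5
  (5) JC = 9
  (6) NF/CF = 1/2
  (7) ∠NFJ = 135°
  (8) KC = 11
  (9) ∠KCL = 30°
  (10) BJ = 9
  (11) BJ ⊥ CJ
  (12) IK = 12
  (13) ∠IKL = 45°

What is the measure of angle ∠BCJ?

Step 1: By the law of cosines on triangle CJB: CB² = 9² + 9² − 2·9·9·cos(90°) = 162, so CB = 9·√2.
Step 2: By the inverse law of cosines on triangle BCJ: cos(∠BCJ) = ((9·√2)² + 9² − 9²) / (2·9·√2·9) = 162/229.1 = 0.7071, so ∠BCJ = 45°.

Therefore, the measure of angle ∠BCJ = 45°.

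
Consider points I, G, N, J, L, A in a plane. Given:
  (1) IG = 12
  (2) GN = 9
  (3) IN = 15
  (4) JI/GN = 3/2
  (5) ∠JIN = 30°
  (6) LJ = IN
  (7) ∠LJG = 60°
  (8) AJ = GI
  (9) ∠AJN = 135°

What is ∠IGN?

Step 1: By the inverse law of cosines on triangle IGN: cos(∠IGN) = (12² + 9² − 15²) / (2·12·9) = 0/216 = 0, so ∠IGN = 90°.

Therefore, the measure of angle ∠IGN = 90°.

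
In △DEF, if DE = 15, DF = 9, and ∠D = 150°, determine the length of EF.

By the law of cosines: EF^2 = DE^2 + DF^2 - 2*DE*DF*cos(D)
EF^2 = 15^2 + 9^2 - 2*15*9*cos(150°)
EF^2 = 225 + 81 - 270*(-sqrt(3)/2)
EF^2 = 135*sqrt(3) + 306
EF = 3*sqrt(15*sqrt(3) + 34)

3*sqrt(15*sqrt(3) + 34)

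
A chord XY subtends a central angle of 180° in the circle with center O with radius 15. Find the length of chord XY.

Chord length = 2r sin(θ/2)
= 2 × 15 × sin(180°/2)
= 2 × 15 × sin(90°)
= 30

30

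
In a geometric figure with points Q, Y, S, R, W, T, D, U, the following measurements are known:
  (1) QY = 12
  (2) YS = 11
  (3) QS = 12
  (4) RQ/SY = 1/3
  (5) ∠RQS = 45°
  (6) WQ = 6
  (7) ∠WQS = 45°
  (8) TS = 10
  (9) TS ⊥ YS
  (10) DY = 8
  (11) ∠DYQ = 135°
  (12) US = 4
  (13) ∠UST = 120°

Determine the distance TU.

Step 1: By the law of cosines on triangle TSU: TU² = 10² + 4² − 2·10·4·cos(120°) = 156, so TU = 2·√39.

Therefore, the length of TU = 2·√39.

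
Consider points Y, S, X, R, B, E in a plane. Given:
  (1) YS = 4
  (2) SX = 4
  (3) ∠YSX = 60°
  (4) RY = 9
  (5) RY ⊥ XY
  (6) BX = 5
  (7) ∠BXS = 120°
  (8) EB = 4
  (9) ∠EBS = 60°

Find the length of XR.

Step 1: By the law of cosines on triangle XSY: XY² = 4² + 4² − 2·4·4·cos(60°) = 16, so XY = 4.
Step 2: By the law of cosines on triangle XYR: XR² = 4² + 9² − 2·4·9·cos(90°) = 97, so XR = √97.

Therefore, the length of XR = √97.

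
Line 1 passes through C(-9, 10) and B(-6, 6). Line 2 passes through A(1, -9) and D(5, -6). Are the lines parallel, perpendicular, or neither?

Slope of line 1: m1 = (6 - 10)/(-6 - -9) = -4/3 = -4/3
Slope of line 2: m2 = (-6 - -9)/(5 - 1) = 3/4 = 3/4
m1 * m2 = (-4/3) * (3/4) = -1 = -1, so the lines are perpendicular.

Perpendicular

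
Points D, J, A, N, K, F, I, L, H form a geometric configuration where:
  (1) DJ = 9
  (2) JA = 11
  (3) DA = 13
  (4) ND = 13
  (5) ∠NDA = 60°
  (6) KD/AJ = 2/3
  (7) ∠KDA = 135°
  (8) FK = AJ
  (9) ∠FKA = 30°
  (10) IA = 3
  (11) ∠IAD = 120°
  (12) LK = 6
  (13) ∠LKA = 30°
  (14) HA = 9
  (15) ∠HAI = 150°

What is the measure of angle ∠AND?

Step 1: By the law of cosines on triangle NDA: NA² = 13² + 13² − 2·13·13·cos(60°) = 169, so NA = 13.
Step 2: By the inverse law of cosines on triangle AND: cos(∠AND) = (13² + 13² − 13²) / (2·13·13) = 169/338 = 0.5, so ∠AND = 60°.

Therefore, the measure of angle ∠AND = 60°.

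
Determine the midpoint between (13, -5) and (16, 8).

The midpoint is the average of the coordinates:
x: (13 + 16)/2 = 29/2
y: (-5 + 8)/2 = 3/2
Midpoint = (29/2, 3/2)

(29/2, 3/2)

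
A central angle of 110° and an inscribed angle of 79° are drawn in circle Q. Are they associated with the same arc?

By the inscribed angle theorem, the inscribed angle for a central angle of 110° should be 110° / 2 = 55°.
The given inscribed angle is 79°, which does not equal 55°.
Therefore, no, they do not correspond to the same arc.

No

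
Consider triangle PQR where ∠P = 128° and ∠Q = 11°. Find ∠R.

angle R = 180 - 128 - 11 = 41 degrees.

41 degrees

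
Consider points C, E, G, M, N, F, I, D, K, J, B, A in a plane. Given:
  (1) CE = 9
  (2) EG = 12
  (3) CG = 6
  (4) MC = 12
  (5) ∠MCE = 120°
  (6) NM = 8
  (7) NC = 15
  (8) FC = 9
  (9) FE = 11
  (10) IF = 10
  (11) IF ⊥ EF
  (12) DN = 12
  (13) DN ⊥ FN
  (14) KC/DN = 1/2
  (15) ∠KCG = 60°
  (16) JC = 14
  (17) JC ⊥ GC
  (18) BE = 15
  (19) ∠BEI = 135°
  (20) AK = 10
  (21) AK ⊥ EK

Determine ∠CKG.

From the given relations: KC = 1/2·DN = 1/2·12 = 6.
Step 1: By the law of cosines on triangle KCG: KG² = 6² + 6² − 2·6·6·cos(60°) = 36, so KG = 6.
Step 2: By the inverse law of cosines on triangle CKG: cos(∠CKG) = (6² + 6² − 6²) / (2·6·6) = 36/72 = 0.5, so ∠CKG = 60°.

Therefore, the measure of angle ∠CKG = 60°.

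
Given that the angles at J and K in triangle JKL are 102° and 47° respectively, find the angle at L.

Let angle L = x. Then 102 + 47 + x = 180.
x = 180 - 149 = 31 degrees.

31 degrees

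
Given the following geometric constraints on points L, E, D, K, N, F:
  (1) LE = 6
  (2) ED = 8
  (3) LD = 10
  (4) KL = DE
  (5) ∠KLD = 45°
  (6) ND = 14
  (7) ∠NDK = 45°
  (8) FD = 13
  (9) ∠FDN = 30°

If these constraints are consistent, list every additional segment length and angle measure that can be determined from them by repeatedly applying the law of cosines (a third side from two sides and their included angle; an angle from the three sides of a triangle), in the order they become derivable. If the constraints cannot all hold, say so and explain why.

The constraints are consistent. Derivable facts, in order:
After 1 step:
- DK ≈ 7.13
- NF ≈ 7.05
- ∠DEL = 90°
- ∠DLE = 53.13°
- ∠EDL = 36.87°
After 2 steps:
- KN ≈ 10.28
- ∠DFN = 82.87°
- ∠DKL = 82.52°
- ∠DNF = 67.13°
- ∠KDL = 52.48°
After 3 steps:
- ∠DKN = 105.62°
- ∠DNK = 29.38°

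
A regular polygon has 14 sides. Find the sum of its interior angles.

The sum of interior angles of an n-sided polygon is (n - 2) * 180.
For n = 14: (14 - 2) * 180 = 12 * 180 = 2160 degrees.

2160 degrees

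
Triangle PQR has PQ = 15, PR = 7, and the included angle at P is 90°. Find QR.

Since angle P = 90°, this is a right triangle and the law of cosines reduces to the Pythagorean theorem.
QR^2 = 15^2 + 7^2 = 274
QR = sqrt(274)

sqrt(274)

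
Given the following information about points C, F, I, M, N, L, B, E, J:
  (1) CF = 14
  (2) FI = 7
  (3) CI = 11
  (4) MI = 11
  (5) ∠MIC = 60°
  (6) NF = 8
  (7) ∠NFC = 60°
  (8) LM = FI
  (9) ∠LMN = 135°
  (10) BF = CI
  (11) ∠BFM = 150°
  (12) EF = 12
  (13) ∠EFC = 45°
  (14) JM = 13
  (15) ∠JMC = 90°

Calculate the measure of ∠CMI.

Step 1: By the law of cosines on triangle MIC: MC² = 11² + 11² − 2·11·11·cos(60°) = 121, so MC = 11.
Step 2: By the inverse law of cosines on triangle CMI: cos(∠CMI) = (11² + 11² − 11²) / (2·11·11) = 121/242 = 0.5, so ∠CMI = 60°.

Therefore, the measure of angle ∠CMI = 60°.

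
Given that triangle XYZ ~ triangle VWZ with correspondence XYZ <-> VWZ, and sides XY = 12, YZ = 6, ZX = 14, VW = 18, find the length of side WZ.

Since the triangles are similar, the ratio of corresponding sides is constant.
Scale factor k = VW / XY = 18 / 12 = 3/2
WZ = k * YZ = 3/2 * 6 = 9

9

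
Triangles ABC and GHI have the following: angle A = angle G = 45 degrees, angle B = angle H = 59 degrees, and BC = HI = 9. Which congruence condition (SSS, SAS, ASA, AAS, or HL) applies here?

The given information provides:
angle A = angle G = 45 degrees, angle B = angle H = 59 degrees, and BC = HI = 9
This matches the AAS congruence theorem.
Two pairs of corresponding angles and a non-included side are equal (Angle-Angle-Side).

AAS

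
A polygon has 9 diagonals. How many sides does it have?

Using d = n(n - 3)/2, we solve 9 = n(n - 3)/2.
So n(n - 3) = 18.
Testing n = 6: 6 * 3 = 18 = 18. Correct.
The polygon has 6 sides.

6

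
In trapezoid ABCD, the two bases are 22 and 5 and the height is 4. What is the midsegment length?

The midsegment of a trapezoid = (base1 + base2) / 2
midsegment = (22 + 5) / 2
midsegment = 27 / 2
midsegment = 27/2

27/2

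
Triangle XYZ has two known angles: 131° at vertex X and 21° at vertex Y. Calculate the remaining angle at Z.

By the triangle angle sum property, the three interior angles of any triangle add up to 180°.
We know angle X = 131° and angle Y = 21°, so their sum is 152°.
Therefore angle Z = 180° - 152° = 28°.

28 degrees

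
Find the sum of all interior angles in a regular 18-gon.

The sum of interior angles of an n-sided polygon is (n - 2) * 180.
For n = 18: (18 - 2) * 180 = 16 * 180 = 2880 degrees.

2880 degrees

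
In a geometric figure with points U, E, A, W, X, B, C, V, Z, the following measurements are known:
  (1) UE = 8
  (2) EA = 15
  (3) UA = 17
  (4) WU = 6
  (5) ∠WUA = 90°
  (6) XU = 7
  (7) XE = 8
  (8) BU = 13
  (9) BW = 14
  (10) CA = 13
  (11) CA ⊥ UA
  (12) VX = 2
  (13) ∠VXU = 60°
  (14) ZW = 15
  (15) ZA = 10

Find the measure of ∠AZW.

Step 1: By the law of cosines on triangle AUW: AW² = 17² + 6² − 2·17·6·cos(90°) = 325, so AW = 5·√13.
Step 2: By the inverse law of cosines on triangle AZW: cos(∠AZW) = (10² + 15² − (5·√13)²) / (2·10·15) = 0/300 = 0, so ∠AZW = 90°.

Therefore, the measure of angle ∠AZW = 90°.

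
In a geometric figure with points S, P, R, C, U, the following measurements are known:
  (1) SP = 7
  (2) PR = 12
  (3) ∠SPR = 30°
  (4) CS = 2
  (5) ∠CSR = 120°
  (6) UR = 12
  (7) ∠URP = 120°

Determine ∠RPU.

Step 1: By the law of cosines on triangle PRU: PU² = 12² + 12² − 2·12·12·cos(120°) = 432, so PU = 12·√3.
Step 2: By the inverse law of cosines on triangle RPU: cos(∠RPU) = (12² + (12·√3)² − 12²) / (2·12·12·√3) = 432/498.83 = 0.866, so ∠RPU = 30°.

Therefore, the measure of angle ∠RPU = 30°.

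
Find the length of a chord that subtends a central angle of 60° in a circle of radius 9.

Drop a perpendicular from the center to the chord, bisecting both the chord and the central angle.
Each half-chord = r sin(θ/2) = 9 sin(30°).
The full chord = 2 × 9 × sin(30°) = 9.

9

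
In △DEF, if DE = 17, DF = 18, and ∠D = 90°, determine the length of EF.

Since angle D = 90°, this is a right triangle and the law of cosines reduces to the Pythagorean theorem.
EF^2 = 17^2 + 18^2 = 613
EF = sqrt(613)

sqrt(613)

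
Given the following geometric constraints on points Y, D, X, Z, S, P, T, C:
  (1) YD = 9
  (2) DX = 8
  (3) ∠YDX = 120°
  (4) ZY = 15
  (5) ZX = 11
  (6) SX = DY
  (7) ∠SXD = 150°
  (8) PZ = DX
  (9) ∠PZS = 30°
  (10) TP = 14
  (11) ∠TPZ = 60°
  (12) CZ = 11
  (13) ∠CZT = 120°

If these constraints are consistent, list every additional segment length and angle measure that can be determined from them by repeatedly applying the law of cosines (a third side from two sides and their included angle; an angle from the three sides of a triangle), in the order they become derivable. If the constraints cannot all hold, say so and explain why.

The constraints are consistent. Derivable facts, in order:
After 1 step:
- DS ≈ 16.42
- YX ≈ 14.73
- ZT = 2·√37
After 2 steps:
- TC ≈ 20.07
- ∠DSX = 14.1°
- ∠DXY = 31.95°
- ∠DYX = 28.05°
- ∠PTZ = 34.72°
- ∠PZT = 85.28°
- ∠SDX = 15.9°
- ∠XYZ = 43.42°
- ∠XZY = 66.99°
- ∠YXZ = 69.59°
After 3 steps:
- ∠CTZ = 28.34°
- ∠TCZ = 31.66°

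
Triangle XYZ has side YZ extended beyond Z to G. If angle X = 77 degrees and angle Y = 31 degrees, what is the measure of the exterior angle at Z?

Exterior angle = 77 + 31 = 108 degrees (exterior angle theorem).

108 degrees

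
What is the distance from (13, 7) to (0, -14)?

d = sqrt((-13)^2 + (-21)^2) = sqrt(610)

sqrt(610)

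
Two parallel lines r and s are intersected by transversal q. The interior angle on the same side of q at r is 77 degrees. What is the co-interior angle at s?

Co-interior angles sum to 180: 180 - 77 = 103 degrees.

103 degrees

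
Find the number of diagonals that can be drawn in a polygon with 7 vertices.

Each of the 7 vertices connects to 4 non-adjacent vertices via diagonals.
Total connections = 7 × 4 = 28, but each diagonal is counted twice.
Number of diagonals = 28 / 2 = 14.

14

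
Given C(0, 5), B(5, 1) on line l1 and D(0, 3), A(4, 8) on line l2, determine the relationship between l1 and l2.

Slope of line 1: m1 = (1 - 5)/(5 - 0) = -4/5 = -4/5
Slope of line 2: m2 = (8 - 3)/(4 - 0) = 5/4 = 5/4
Two lines are perpendicular when the product of their slopes is -1 (negative reciprocals).
m1 * m2 = (-4/5) * (5/4) = -1, confirming perpendicularity.

Perpendicular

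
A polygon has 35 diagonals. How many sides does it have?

Using d = n(n - 3)/2, we solve 35 = n(n - 3)/2.
So n(n - 3) = 70.
Testing n = 10: 10 * 7 = 70 = 70. Correct.
The polygon has 10 sides.

10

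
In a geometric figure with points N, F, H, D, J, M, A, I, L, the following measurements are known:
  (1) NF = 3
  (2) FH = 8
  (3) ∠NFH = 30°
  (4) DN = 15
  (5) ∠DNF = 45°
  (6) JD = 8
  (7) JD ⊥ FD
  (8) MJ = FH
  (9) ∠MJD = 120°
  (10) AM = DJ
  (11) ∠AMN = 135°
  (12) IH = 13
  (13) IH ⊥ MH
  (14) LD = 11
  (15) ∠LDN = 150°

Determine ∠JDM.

From the given relations: MJ = FH = 8.
Step 1: By the law of cosines on triangle DJM: DM² = 8² + 8² − 2·8·8·cos(120°) = 192, so DM = 8·√3.
Step 2: By the inverse law of cosines on triangle JDM: cos(∠JDM) = (8² + (8·√3)² − 8²) / (2·8·8·√3) = 192/221.7 = 0.866, so ∠JDM = 30°.

Therefore, the measure of angle ∠JDM = 30°.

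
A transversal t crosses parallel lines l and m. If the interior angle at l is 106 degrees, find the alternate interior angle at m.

Alternate interior angles lie on opposite sides of the transversal, between the parallel lines.
By the alternate interior angle theorem, they are equal: 106 degrees.

106 degrees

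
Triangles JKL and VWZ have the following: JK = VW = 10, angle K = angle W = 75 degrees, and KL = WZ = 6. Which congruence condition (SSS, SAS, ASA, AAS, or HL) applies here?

The given information provides:
JK = VW = 10, angle K = angle W = 75 degrees, and KL = WZ = 6
This matches the SAS congruence theorem.
Two pairs of corresponding sides and the included angle are equal (Side-Angle-Side).

SAS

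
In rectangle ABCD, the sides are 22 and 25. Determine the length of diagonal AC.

d = sqrt(22^2 + 25^2) = sqrt(1109)

sqrt(1109)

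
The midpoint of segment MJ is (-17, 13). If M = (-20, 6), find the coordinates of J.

Using the midpoint formula: M = ((x1 + x2)/2, (y1 + y2)/2)
We know M = (-17, 13) and M = (-20, 6)
For x: -17 = (-20 + x2)/2, so x2 = 2*-17 - -20 = -14
For y: 13 = (6 + y2)/2, so y2 = 2*13 - 6 = 20
J = (-14, 20)

(-14, 20)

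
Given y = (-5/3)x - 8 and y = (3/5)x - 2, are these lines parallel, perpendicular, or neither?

Slope of line 1: m1 = -5/3
Slope of line 2: m2 = 3/5
Two lines are perpendicular when the product of their slopes is -1 (negative reciprocals).
m1 * m2 = (-5/3) * (3/5) = -1, confirming perpendicularity.

Perpendicular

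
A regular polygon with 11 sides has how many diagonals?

Total line segments between 11 vertices = C(11,2) = 55.
Subtract the 11 sides: 55 - 11 = 44 diagonals.

44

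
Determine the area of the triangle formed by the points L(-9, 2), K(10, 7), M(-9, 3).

Shoelace: Area = (1/2)|-9(7-3) + 10(3-2) + -9(2-7)| = (1/2)(19) = 19/2

19/2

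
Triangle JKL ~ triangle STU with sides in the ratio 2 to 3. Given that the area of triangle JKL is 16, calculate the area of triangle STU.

For similar figures, the area ratio equals the square of the side ratio.
Side ratio (JKL to STU) = 2:3, so area ratio = 2^2:3^2 = 4:9.
If the area of JKL is 16, then the area of STU = 16 * (9/4) = 36.

36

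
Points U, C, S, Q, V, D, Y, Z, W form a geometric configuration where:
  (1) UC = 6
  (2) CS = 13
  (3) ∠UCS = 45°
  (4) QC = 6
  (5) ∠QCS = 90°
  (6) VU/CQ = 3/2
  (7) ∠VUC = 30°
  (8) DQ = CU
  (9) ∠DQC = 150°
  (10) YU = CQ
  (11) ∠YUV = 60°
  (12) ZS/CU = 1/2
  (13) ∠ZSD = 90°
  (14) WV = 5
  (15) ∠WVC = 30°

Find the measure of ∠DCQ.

From the given relations: DQ = CU = 6.
Step 1: By the law of cosines on triangle CQD: CD² = 6² + 6² − 2·6·6·cos(150°) = 134.35, so CD ≈ 11.59.
Step 2: By the inverse law of cosines on triangle DCQ: cos(∠DCQ) = (11.59² + 6² − 6²) / (2·11.59·6) = 134.35/139.09 = 0.9659, so ∠DCQ = 15°.

Therefore, the measure of angle ∠DCQ = 15°.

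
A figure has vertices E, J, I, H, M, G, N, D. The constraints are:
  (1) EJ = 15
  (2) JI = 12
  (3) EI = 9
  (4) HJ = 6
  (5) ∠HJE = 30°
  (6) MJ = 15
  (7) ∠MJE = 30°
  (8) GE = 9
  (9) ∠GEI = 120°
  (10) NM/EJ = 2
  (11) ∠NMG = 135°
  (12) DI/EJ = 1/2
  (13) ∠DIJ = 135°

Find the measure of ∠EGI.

Step 1: By the law of cosines on triangle GEI: GI² = 9² + 9² − 2·9·9·cos(120°) = 243, so GI = 9·√3.
Step 2: By the inverse law of cosines on triangle EGI: cos(∠EGI) = (9² + (9·√3)² − 9²) / (2·9·9·√3) = 243/280.59 = 0.866, so ∠EGI = 30°.

Therefore, the measure of angle ∠EGI = 30°.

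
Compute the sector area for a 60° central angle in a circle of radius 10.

Sector area = πr² × θ/360
= π × 10² × 1/6
= π × 100 × 1/6
= 50*pi/3

50*pi/3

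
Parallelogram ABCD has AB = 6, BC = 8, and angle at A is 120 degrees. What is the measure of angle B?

Consecutive angles are supplementary: angle B = 180 - 120 = 60 degrees.

60 degrees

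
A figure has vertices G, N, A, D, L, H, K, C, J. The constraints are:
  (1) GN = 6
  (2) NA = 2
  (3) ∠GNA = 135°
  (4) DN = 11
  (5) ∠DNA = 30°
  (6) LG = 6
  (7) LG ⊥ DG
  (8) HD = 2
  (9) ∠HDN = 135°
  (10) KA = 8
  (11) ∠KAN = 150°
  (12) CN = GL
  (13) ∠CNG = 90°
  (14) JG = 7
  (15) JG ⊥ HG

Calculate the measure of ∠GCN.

From the given relations: CN = GL = 6.
Step 1: By the law of cosines on triangle CNG: CG² = 6² + 6² − 2·6·6·cos(90°) = 72, so CG = 6·√2.
Step 2: By the inverse law of cosines on triangle GCN: cos(∠GCN) = ((6·√2)² + 6² − 6²) / (2·6·√2·6) = 72/101.82 = 0.7071, so ∠GCN = 45°.

Therefore, the measure of angle ∠GCN = 45°.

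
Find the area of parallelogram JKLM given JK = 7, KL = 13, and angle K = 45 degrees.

The area of a parallelogram equals the product of two adjacent sides times the sine of the included angle.
This is because the height equals 13 * sin(45°) = 13*sqrt(2)/2.
Area = 7 * 13*sqrt(2)/2 = 91*sqrt(2)/2

91*sqrt(2)/2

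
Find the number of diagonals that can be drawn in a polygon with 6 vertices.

Each of the 6 vertices connects to 3 non-adjacent vertices via diagonals.
Total connections = 6 × 3 = 18, but each diagonal is counted twice.
Number of diagonals = 18 / 2 = 9.

9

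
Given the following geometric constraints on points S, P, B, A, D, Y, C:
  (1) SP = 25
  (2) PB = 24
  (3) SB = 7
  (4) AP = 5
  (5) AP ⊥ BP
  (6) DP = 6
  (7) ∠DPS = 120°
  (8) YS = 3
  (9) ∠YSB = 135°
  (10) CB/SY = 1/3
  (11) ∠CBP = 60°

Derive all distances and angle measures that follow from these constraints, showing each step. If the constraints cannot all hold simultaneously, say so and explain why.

The constraints are consistent.

From the given relations:
  CB = 1/3·SY = 1/3·3 = 1

Step 1: From SP = 25, PD = 6, and ∠SPD = 120°, by the law of cosines:
  SD² = SP² + PD² - 2·SP·PD·cos(120°) = 625 + 36 + 150 = 811
  SD ≈ 28.48

Step 2: From PB = 24, BC = 1, and ∠PBC = 60°, by the law of cosines:
  PC² = PB² + BC² - 2·PB·BC·cos(60°) = 576 + 1 - 24 = 553
  PC ≈ 23.52

Step 3: From BP = 24, PA = 5, and ∠BPA = 90°, by the law of cosines:
  BA² = BP² + PA² - 2·BP·PA·cos(90°) = 576 + 25 - 0 = 601
  BA ≈ 24.52

Step 4: From BS = 7, SY = 3, and ∠BSY = 135°, by the law of cosines:
  BY² = BS² + SY² - 2·BS·SY·cos(135°) = 49 + 9 + 29.7 = 87.7
  BY ≈ 9.36

Step 5: From SB = 7, SP = 25, BP = 24, by the inverse law of cosines:
  cos(∠BSP) = (SB² + SP² - BP²) / (2·SB·SP)
  ∠BSP = 73.74°

Step 6: From PB = 24, PS = 25, BS = 7, by the inverse law of cosines:
  cos(∠BPS) = (PB² + PS² - BS²) / (2·PB·PS)
  ∠BPS = 16.26°

Step 7: From BP = 24, BS = 7, PS = 25, by the inverse law of cosines:
  cos(∠PBS) = (BP² + BS² - PS²) / (2·BP·BS)
  ∠PBS = 90°

Step 8: From SD = 28.48, SP = 25, DP = 6, by the inverse law of cosines:
  cos(∠DSP) = (SD² + SP² - DP²) / (2·SD·SP)
  ∠DSP = 10.51°

Step 9: From PB = 24, PC = 23.52, BC = 1, by the inverse law of cosines:
  cos(∠BPC) = (PB² + PC² - BC²) / (2·PB·PC)
  ∠BPC = 2.11°

Step 10: From BA = 24.52, BP = 24, AP = 5, by the inverse law of cosines:
  cos(∠ABP) = (BA² + BP² - AP²) / (2·BA·BP)
  ∠ABP = 11.77°

Step 11: From BS = 7, BY = 9.36, SY = 3, by the inverse law of cosines:
  cos(∠SBY) = (BS² + BY² - SY²) / (2·BS·BY)
  ∠SBY = 13.09°

Step 12: From AB = 24.52, AP = 5, BP = 24, by the inverse law of cosines:
  cos(∠BAP) = (AB² + AP² - BP²) / (2·AB·AP)
  ∠BAP = 78.23°

Step 13: From DP = 6, DS = 28.48, PS = 25, by the inverse law of cosines:
  cos(∠PDS) = (DP² + DS² - PS²) / (2·DP·DS)
  ∠PDS = 49.49°

Step 14: From YB = 9.36, YS = 3, BS = 7, by the inverse law of cosines:
  cos(∠BYS) = (YB² + YS² - BS²) / (2·YB·YS)
  ∠BYS = 31.91°

Step 15: From CB = 1, CP = 23.52, BP = 24, by the inverse law of cosines:
  cos(∠BCP) = (CB² + CP² - BP²) / (2·CB·CP)
  ∠BCP = 117.89°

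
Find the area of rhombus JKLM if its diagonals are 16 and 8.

Area = (16 * 8) / 2 = 128 / 2 = 64

64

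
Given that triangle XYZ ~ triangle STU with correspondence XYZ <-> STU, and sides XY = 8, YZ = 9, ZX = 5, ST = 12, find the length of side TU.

Since the triangles are similar, the ratio of corresponding sides is constant.
Scale factor k = ST / XY = 12 / 8 = 3/2
TU = k * YZ = 3/2 * 9 = 27/2

27/2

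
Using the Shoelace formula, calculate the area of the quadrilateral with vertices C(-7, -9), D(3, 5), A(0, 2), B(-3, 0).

Shoelace: sum of cross terms = 31, Area = (1/2)|31| = 31/2

31/2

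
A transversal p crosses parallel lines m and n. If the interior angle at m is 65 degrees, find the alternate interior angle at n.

Alternate interior angles formed by parallel lines and a transversal are equal.
The given angle is 65 degrees.
The alternate interior angle = 65 degrees.

65 degrees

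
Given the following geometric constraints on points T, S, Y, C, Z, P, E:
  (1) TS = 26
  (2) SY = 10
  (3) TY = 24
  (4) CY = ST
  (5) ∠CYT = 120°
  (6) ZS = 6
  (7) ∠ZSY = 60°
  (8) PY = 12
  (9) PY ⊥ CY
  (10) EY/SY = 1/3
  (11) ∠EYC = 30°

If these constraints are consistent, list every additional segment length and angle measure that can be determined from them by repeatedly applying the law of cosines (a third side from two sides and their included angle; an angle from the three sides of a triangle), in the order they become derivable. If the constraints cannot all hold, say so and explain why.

The constraints are consistent. Derivable facts, in order:
After 1 step:
- CE ≈ 23.17
- CP ≈ 28.64
- TC ≈ 43.31
- YZ = 2·√19
- ∠STY = 22.62°
- ∠SYT = 90°
- ∠TSY = 67.38°
After 2 steps:
- ∠CEY = 145.88°
- ∠CPY = 65.22°
- ∠CTY = 31.32°
- ∠ECY = 4.12°
- ∠PCY = 24.78°
- ∠SYZ = 36.59°
- ∠SZY = 83.41°
- ∠TCY = 28.68°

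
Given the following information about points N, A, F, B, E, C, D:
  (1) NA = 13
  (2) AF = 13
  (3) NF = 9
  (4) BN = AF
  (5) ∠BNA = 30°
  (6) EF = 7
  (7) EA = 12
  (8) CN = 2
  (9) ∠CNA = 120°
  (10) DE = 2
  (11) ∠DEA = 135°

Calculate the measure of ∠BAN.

From the given relations: BN = AF = 13.
Step 1: By the law of cosines on triangle ANB: AB² = 13² + 13² − 2·13·13·cos(30°) = 45.28, so AB ≈ 6.73.
Step 2: By the inverse law of cosines on triangle BAN: cos(∠BAN) = (6.73² + 13² − 13²) / (2·6.73·13) = 45.28/174.96 = 0.2588, so ∠BAN = 75°.

Therefore, the measure of angle ∠BAN = 75°.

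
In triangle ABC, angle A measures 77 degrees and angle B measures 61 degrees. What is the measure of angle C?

angle C = 180 - 77 - 61 = 42 degrees.

42 degrees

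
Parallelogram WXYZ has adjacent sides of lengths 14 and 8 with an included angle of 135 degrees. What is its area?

The area of a parallelogram equals the product of two adjacent sides times the sine of the included angle.
This is because the height equals 8 * sin(135°) = 4*sqrt(2).
Area = 14 * 4*sqrt(2) = 56*sqrt(2)

56*sqrt(2)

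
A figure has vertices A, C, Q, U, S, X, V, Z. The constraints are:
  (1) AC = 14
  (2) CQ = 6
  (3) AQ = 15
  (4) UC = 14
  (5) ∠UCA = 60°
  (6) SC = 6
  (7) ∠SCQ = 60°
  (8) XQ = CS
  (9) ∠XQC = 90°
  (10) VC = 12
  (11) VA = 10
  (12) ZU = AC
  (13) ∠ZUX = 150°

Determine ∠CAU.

Step 1: By the law of cosines on triangle ACU: AU² = 14² + 14² − 2·14·14·cos(60°) = 196, so AU = 14.
Step 2: By the inverse law of cosines on triangle CAU: cos(∠CAU) = (14² + 14² − 14²) / (2·14·14) = 196/392 = 0.5, so ∠CAU = 60°.

Therefore, the measure of angle ∠CAU = 60°.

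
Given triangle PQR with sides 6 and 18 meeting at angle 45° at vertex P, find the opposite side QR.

When two sides and the included angle are known, the law of cosines gives the third side.
c^2 = a^2 + b^2 - 2ab cos(C) generalizes the Pythagorean theorem to non-right triangles.
Here: QR^2 = 36 + 324 - 216*(sqrt(2)/2) = 360 - 108*sqrt(2)
QR = 6*sqrt(10 - 3*sqrt(2))

6*sqrt(10 - 3*sqrt(2))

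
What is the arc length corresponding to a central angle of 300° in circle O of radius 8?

Arc length = 2πr × θ/360
= 2π × 8 × 5/6
= 40*pi/3

40*pi/3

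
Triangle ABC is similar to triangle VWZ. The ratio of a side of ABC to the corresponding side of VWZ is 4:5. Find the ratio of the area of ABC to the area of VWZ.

Area ratio = (side ratio)^2 = (4/5)^2 = 16:25.

16:25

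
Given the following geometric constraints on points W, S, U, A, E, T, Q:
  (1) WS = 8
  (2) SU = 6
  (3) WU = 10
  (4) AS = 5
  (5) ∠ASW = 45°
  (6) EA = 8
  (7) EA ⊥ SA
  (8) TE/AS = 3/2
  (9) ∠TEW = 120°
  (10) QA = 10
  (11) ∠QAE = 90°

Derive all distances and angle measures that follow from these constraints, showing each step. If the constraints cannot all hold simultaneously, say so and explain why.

The constraints are consistent.

From the given relations:
  TE = 3/2·AS = 3/2·5 ≈ 7.5

Step 1: From WS = 8, SA = 5, and ∠WSA = 45°, by the law of cosines:
  WA² = WS² + SA² - 2·WS·SA·cos(45°) = 64 + 25 - 56.57 = 32.43
  WA ≈ 5.69

Step 2: From SA = 5, AE = 8, and ∠SAE = 90°, by the law of cosines:
  SE² = SA² + AE² - 2·SA·AE·cos(90°) = 25 + 64 - 0 = 89
  SE = √89

Step 3: From EA = 8, AQ = 10, and ∠EAQ = 90°, by the law of cosines:
  EQ² = EA² + AQ² - 2·EA·AQ·cos(90°) = 64 + 100 - 0 = 164
  EQ = 2·√41

Step 4: From WS = 8, WU = 10, SU = 6, by the inverse law of cosines:
  cos(∠SWU) = (WS² + WU² - SU²) / (2·WS·WU)
  ∠SWU = 36.87°

Step 5: From SU = 6, SW = 8, UW = 10, by the inverse law of cosines:
  cos(∠USW) = (SU² + SW² - UW²) / (2·SU·SW)
  ∠USW = 90°

Step 6: From US = 6, UW = 10, SW = 8, by the inverse law of cosines:
  cos(∠SUW) = (US² + UW² - SW²) / (2·US·UW)
  ∠SUW = 53.13°

Step 7: From WA = 5.69, WS = 8, AS = 5, by the inverse law of cosines:
  cos(∠AWS) = (WA² + WS² - AS²) / (2·WA·WS)
  ∠AWS = 38.38°

Step 8: From SA = 5, SE = √89, AE = 8, by the inverse law of cosines:
  cos(∠ASE) = (SA² + SE² - AE²) / (2·SA·SE)
  ∠ASE = 57.99°

Step 9: From AS = 5, AW = 5.69, SW = 8, by the inverse law of cosines:
  cos(∠SAW) = (AS² + AW² - SW²) / (2·AS·AW)
  ∠SAW = 96.62°

Step 10: From EA = 8, EQ = 2·√41, AQ = 10, by the inverse law of cosines:
  cos(∠AEQ) = (EA² + EQ² - AQ²) / (2·EA·EQ)
  ∠AEQ = 51.34°

Step 11: From EA = 8, ES = √89, AS = 5, by the inverse law of cosines:
  cos(∠AES) = (EA² + ES² - AS²) / (2·EA·ES)
  ∠AES = 32.01°

Step 12: From QA = 10, QE = 2·√41, AE = 8, by the inverse law of cosines:
  cos(∠AQE) = (QA² + QE² - AE²) / (2·QA·QE)
  ∠AQE = 38.66°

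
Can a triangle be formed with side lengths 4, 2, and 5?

Yes.
The triangle inequality requires that the sum of any two sides exceeds the third.
Here 2 + 4 = 6 > 5, so the condition is met.

Yes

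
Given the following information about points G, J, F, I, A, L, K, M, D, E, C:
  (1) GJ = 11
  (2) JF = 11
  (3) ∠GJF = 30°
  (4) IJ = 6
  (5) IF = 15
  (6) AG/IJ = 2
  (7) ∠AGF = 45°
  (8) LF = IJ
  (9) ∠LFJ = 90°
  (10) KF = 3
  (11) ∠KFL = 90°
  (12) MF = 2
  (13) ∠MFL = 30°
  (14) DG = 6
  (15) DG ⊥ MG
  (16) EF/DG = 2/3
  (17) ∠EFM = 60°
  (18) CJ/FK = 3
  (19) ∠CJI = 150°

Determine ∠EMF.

From the given relations: EF = 2/3·DG = 2/3·6 = 4.
Step 1: By the law of cosines on triangle MFE: ME² = 2² + 4² − 2·2·4·cos(60°) = 12, so ME = 2·√3.
Step 2: By the inverse law of cosines on triangle EMF: cos(∠EMF) = ((2·√3)² + 2² − 4²) / (2·2·√3·2) = 0/13.86 = 0, so ∠EMF = 90°.

Therefore, the measure of angle ∠EMF = 90°.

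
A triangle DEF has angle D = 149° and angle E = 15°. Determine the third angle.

Let angle F = x. Then 149 + 15 + x = 180.
x = 180 - 164 = 16 degrees.

16 degrees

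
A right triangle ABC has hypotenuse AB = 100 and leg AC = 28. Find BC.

By the Pythagorean theorem: BC^2 = AB^2 - AC^2
BC^2 = 100^2 - 28^2 = 10000 - 784 = 9216
BC = sqrt(9216) = 96

96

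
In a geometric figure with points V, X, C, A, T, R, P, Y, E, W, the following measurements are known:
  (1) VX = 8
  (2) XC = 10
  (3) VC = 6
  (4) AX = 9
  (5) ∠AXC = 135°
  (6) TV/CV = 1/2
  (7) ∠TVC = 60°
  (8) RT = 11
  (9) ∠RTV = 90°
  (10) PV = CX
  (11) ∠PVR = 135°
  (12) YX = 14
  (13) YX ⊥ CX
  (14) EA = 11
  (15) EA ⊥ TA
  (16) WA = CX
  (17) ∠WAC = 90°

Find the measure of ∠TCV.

From the given relations: TV = 1/2·CV = 1/2·6 = 3.
Step 1: By the law of cosines on triangle CVT: CT² = 6² + 3² − 2·6·3·cos(60°) = 27, so CT = 3·√3.
Step 2: By the inverse law of cosines on triangle TCV: cos(∠TCV) = ((3·√3)² + 6² − 3²) / (2·3·√3·6) = 54/62.35 = 0.866, so ∠TCV = 30°.

Therefore, the measure of angle ∠TCV = 30°.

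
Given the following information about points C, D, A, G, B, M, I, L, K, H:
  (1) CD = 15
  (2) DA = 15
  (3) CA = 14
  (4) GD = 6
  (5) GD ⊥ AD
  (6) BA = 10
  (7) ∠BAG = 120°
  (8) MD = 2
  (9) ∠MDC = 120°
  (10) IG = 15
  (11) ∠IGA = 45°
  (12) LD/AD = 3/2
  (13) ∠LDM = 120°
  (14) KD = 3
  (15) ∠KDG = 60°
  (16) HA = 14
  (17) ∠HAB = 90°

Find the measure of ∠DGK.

Step 1: By the law of cosines on triangle GDK: GK² = 6² + 3² − 2·6·3·cos(60°) = 27, so GK = 3·√3.
Step 2: By the inverse law of cosines on triangle DGK: cos(∠DGK) = (6² + (3·√3)² − 3²) / (2·6·3·√3) = 54/62.35 = 0.866, so ∠DGK = 30°.

Therefore, the measure of angle ∠DGK = 30°.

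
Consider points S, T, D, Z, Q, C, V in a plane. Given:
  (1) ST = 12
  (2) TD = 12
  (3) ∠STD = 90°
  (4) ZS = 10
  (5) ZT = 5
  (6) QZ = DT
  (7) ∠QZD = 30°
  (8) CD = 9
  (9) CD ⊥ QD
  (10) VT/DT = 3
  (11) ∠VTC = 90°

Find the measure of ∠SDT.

Step 1: By the law of cosines on triangle DTS: DS² = 12² + 12² − 2·12·12·cos(90°) = 288, so DS = 12·√2.
Step 2: By the inverse law of cosines on triangle SDT: cos(∠SDT) = ((12·√2)² + 12² − 12²) / (2·12·√2·12) = 288/407.29 = 0.7071, so ∠SDT = 45°.

Therefore, the measure of angle ∠SDT = 45°.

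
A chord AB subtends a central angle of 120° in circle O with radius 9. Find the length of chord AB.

Chord = 2(9) sin(60°) = 9*sqrt(3)

9*sqrt(3)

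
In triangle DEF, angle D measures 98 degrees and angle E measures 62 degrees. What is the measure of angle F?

By the triangle angle sum property, the three interior angles of any triangle add up to 180°.
We know angle D = 98° and angle E = 62°, so their sum is 160°.
Therefore angle F = 180° - 160° = 20°.

20 degrees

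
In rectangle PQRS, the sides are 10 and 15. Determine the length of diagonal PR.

d = sqrt(10^2 + 15^2) = sqrt(325) = 5*sqrt(13)

5*sqrt(13)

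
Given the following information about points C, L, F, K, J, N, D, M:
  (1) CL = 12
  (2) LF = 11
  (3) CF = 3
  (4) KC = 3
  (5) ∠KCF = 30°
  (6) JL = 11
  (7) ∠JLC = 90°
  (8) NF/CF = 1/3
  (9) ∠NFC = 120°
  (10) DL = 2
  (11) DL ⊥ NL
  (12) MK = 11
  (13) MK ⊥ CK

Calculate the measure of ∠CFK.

Step 1: By the law of cosines on triangle FCK: FK² = 3² + 3² − 2·3·3·cos(30°) = 2.41, so FK ≈ 1.55.
Step 2: By the inverse law of cosines on triangle CFK: cos(∠CFK) = (3² + 1.55² − 3²) / (2·3·1.55) = 2.41/9.32 = 0.2588, so ∠CFK = 75°.

Therefore, the measure of angle ∠CFK = 75°.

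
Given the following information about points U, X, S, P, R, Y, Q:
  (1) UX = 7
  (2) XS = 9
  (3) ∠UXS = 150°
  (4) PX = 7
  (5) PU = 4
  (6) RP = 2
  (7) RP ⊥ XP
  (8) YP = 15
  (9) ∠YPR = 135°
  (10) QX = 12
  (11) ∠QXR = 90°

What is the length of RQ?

Step 1: By the law of cosines on triangle XPR: XR² = 7² + 2² − 2·7·2·cos(90°) = 53, so XR = √53.
Step 2: By the law of cosines on triangle RXQ: RQ² = √53² + 12² − 2·√53·12·cos(90°) = 197, so RQ = √197.

Therefore, the length of RQ = √197.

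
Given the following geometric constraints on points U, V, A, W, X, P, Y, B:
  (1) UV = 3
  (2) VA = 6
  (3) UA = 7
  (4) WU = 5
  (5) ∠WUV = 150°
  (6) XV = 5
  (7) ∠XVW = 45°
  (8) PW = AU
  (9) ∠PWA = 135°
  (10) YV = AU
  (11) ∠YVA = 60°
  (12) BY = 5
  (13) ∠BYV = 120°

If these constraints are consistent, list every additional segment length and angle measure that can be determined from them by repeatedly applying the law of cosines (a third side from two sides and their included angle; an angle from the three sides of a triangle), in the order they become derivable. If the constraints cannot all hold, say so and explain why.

The constraints are consistent. Derivable facts, in order:
After 1 step:
- AY = √43
- VB = √109
- VW ≈ 7.74
- ∠AUV = 58.41°
- ∠AVU = 96.38°
- ∠UAV = 25.21°
After 2 steps:
- WX ≈ 5.5
- ∠AYV = 52.41°
- ∠BVY = 24.5°
- ∠UVW = 18.83°
- ∠UWV = 11.17°
- ∠VAY = 67.59°
- ∠VBY = 35.5°
After 3 steps:
- ∠VWX = 40.03°
- ∠VXW = 94.97°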